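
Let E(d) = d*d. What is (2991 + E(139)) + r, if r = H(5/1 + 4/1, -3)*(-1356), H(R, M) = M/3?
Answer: 23668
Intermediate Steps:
H(R, M) = M/3 (H(R, M) = M*(⅓) = M/3)
r = 1356 (r = ((⅓)*(-3))*(-1356) = -1*(-1356) = 1356)
E(d) = d²
(2991 + E(139)) + r = (2991 + 139²) + 1356 = (2991 + 19321) + 1356 = 22312 + 1356 = 23668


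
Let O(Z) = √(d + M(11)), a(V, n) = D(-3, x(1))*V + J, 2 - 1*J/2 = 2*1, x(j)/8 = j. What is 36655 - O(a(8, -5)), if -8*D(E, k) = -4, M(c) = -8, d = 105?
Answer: 36655 - √97 ≈ 36645.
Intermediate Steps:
x(j) = 8*j
J = 0 (J = 4 - 4 = 0)
D(E, k) = ½ (D(E, k) = -⅛*(-4) = ½)
a(V, n) = V/2 (a(V, n) = V/2 + 0 = V/2)
O(Z) = √97 (O(Z) = √(105 - 8) = √97)
36655 - O(a(8, -5)) = 36655 - √97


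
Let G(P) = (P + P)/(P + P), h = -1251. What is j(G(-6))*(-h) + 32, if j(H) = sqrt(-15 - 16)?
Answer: 32 + 1251*I*sqrt(31) ≈ 32.0 + 6965.3*I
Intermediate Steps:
G(P) = 1 (G(P) = (2*P)/((2*P)) = (2*P)*(1/(2*P)) = 1)
j(H) = I*sqrt(31) (j(H) = sqrt(-31) = I*sqrt(31))
j(G(-6))*(-h) + 32 = (I*sqrt(31))*(-1*(-1251)) + 32 = (I*sqrt(31))*1251 + 32 = 1251*I*sqrt(31) + 32 = 32 + 1251*I*sqrt(31)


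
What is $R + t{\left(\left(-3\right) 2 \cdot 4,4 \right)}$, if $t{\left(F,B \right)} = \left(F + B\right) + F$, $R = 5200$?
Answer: $5156$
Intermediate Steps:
$t{\left(F,B \right)} = B + 2 F$ ($t{\left(F,B \right)} = \left(B + F\right) + F = B + 2 F$)
$R + t{\left(\left(-3\right) 2 \cdot 4,4 \right)} = 5200 + \left(4 + 2 \left(-3\right) 2 \cdot 4\right) = 5200 + \left(4 + 2 \left(\left(-6\right) 4\right)\right) = 5200 + \left(4 + 2 \left(-24\right)\right) = 5200 + \left(4 - 48\right) = 5200 - 44 = 5156$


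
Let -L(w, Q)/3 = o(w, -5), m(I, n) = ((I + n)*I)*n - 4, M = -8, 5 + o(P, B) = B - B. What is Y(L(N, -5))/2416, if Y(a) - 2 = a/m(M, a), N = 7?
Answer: 1673/2039104 ≈ 0.00082046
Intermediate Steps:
o(P, B) = -5 (o(P, B) = -5 + (B - B) = -5 + 0 = -5)
m(I, n) = -4 + I*n*(I + n) (m(I, n) = (I*(I + n))*n - 4 = I*n*(I + n) - 4 = -4 + I*n*(I + n))
L(w, Q) = 15 (L(w, Q) = -3*(-5) = 15)
Y(a) = 2 + a/(-4 - 8*a**2 + 64*a) (Y(a) = 2 + a/(-4 - 8*a**2 + a*(-8)**2) = 2 + a/(-4 - 8*a**2 + a*64) = 2 + a/(-4 - 8*a**2 + 64*a))
Y(L(N, -5))/2416 = ((8 - 129*15 + 16*15**2)/(4*(1 - 16*15 + 2*15**2)))/2416 = ((8 - 1935 + 16*225)/(4*(1 - 240 + 2*225)))*(1/2416) = ((8 - 1935 + 3600)/(4*(1 - 240 + 450)))*(1/2416) = ((1/4)*1673/211)*(1/2416) = ((1/4)*(1/211)*1673)*(1/2416) = (1673/844)*(1/2416) = 1673/2039104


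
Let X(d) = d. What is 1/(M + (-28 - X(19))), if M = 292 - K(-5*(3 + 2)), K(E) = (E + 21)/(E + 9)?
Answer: 4/979 ≈ 0.0040858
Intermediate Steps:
K(E) = (21 + E)/(9 + E)
M = 1167/4 (M = 292 - (21 - 5*(3 + 2))/(9 - 5*(3 + 2)) = 292 - (21 - 5*5)/(9 - 5*5) = 292 - (21 - 25)/(9 - 25) = 292 - (-4)/(-16) = 292 - (-1)*(-4)/16 = 292 - 1*¼ = 292 - ¼ = 1167/4 ≈ 291.75)
1/(M + (-28 - X(19))) = 1/(1167/4 + (-28 - 1*19)) = 1/(1167/4 + (-28 - 19)) = 1/(1167/4 - 47) = 1/(979/4) = 4/979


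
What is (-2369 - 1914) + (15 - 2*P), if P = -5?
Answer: -4258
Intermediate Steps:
(-2369 - 1914) + (15 - 2*P) = (-2369 - 1914) + (15 - 2*(-5)) = -4283 + (15 + 10) = -4283 + 25 = -4258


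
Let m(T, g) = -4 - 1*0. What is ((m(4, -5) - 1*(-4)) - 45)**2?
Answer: 2025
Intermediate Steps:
m(T, g) = -4 (m(T, g) = -4 + 0 = -4)
((m(4, -5) - 1*(-4)) - 45)**2 = ((-4 - 1*(-4)) - 45)**2 = ((-4 + 4) - 45)**2 = (0 - 45)**2 = (-45)**2 = 2025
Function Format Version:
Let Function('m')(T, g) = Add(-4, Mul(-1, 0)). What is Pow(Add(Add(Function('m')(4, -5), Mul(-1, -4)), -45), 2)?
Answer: 2025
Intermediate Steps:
Function('m')(T, g) = -4 (Function('m')(T, g) = Add(-4, 0) = -4)
Pow(Add(Add(Function('m')(4, -5), Mul(-1, -4)), -45), 2) = Pow(Add(Add(-4, Mul(-1, -4)), -45), 2) = Pow(Add(Add(-4, 4), -45), 2) = Pow(Add(0, -45), 2) = Pow(-45, 2) = 2025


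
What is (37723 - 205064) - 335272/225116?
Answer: -9417867957/56279 ≈ -1.6734e+5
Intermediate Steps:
(37723 - 205064) - 335272/225116 = -167341 - 335272*1/225116 = -167341 - 83818/56279 = -9417867957/56279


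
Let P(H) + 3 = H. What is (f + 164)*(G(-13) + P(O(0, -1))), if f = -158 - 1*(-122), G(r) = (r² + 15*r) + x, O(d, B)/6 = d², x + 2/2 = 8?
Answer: -2816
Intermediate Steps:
x = 7 (x = -1 + 8 = 7)
O(d, B) = 6*d²
P(H) = -3 + H
G(r) = 7 + r² + 15*r (G(r) = (r² + 15*r) + 7 = 7 + r² + 15*r)
f = -36 (f = -158 + 122 = -36)
(f + 164)*(G(-13) + P(O(0, -1))) = (-36 + 164)*((7 + (-13)² + 15*(-13)) + (-3 + 6*0²)) = 128*((7 + 169 - 195) + (-3 + 6*0)) = 128*(-19 + (-3 + 0)) = 128*(-19 - 3) = 128*(-22) = -2816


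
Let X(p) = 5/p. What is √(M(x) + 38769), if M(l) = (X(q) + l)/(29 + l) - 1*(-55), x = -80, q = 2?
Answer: √403940706/102 ≈ 197.04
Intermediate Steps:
M(l) = 55 + (5/2 + l)/(29 + l) (M(l) = (5/2 + l)/(29 + l) - 1*(-55) = (5*(½) + l)/(29 + l) + 55 = (5/2 + l)/(29 + l) + 55 = 55 + (5/2 + l)/(29 + l))
√(M(x) + 38769) = √((3195 + 112*(-80))/(2*(29 - 80)) + 38769) = √((½)*(3195 - 8960)/(-51) + 38769) = √((½)*(-1/51)*(-5765) + 38769) = √(5765/102 + 38769) = √(3960203/102) = √403940706/102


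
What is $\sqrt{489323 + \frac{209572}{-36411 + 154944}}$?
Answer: $\frac{\sqrt{6875048266003623}}{118533} \approx 699.52$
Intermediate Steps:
$\sqrt{489323 + \frac{209572}{-36411 + 154944}} = \sqrt{489323 + \frac{209572}{118533}} = \sqrt{\frac{58001132731}{118533}} = \frac{\sqrt{6875048266003623}}{118533}$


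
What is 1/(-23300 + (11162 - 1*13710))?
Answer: -1/25848 ≈ -3.8688e-5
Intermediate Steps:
1/(-23300 + (11162 - 1*13710)) = 1/(-23300 + (11162 - 13710)) = 1/(-23300 - 2548) = 1/(-25848) = -1/25848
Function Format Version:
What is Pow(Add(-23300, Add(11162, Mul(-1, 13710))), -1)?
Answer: Rational(-1, 25848) ≈ -3.8688e-5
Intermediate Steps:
Pow(Add(-23300, Add(11162, Mul(-1, 13710))), -1) = Pow(Add(-23300, Add(11162, -13710)), -1) = Pow(Add(-23300, -2548), -1) = Pow(-25848, -1) = Rational(-1, 25848)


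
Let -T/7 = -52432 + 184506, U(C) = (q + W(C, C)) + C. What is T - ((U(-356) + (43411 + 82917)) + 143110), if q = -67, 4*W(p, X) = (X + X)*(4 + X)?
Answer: -1256189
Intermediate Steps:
W(p, X) = X*(4 + X)/2 (W(p, X) = ((X + X)*(4 + X))/4 = ((2*X)*(4 + X))/4 = (2*X*(4 + X))/4 = X*(4 + X)/2)
U(C) = -67 + C + C*(4 + C)/2 (U(C) = (-67 + C*(4 + C)/2) + C = -67 + C + C*(4 + C)/2)
T = -924518 (T = -7*(-52432 + 184506) = -7*132074 = -924518)
T - ((U(-356) + (43411 + 82917)) + 143110) = -924518 - (((-67 + (½)*(-356)² + 3*(-356)) + (43411 + 82917)) + 143110) = -924518 - (((-67 + (½)*126736 - 1068) + 126328) + 143110) = -924518 - (((-67 + 63368 - 1068) + 126328) + 143110) = -924518 - ((62233 + 126328) + 143110) = -924518 - (188561 + 143110) = -924518 - 1*331671 = -924518 - 331671 = -1256189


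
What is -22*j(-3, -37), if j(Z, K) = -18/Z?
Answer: -132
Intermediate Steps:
-22*j(-3, -37) = -(-396)/(-3) = -(-396)*(-1)/3 = -22*6 = -132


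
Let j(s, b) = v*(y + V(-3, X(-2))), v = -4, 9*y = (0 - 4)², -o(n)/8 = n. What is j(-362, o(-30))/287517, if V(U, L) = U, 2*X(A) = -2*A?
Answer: 44/2587653 ≈ 1.7004e-5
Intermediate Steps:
X(A) = -A (X(A) = (-2*A)/2 = -A)
o(n) = -8*n
y = 16/9 (y = (0 - 4)²/9 = (⅑)*(-4)² = (⅑)*16 = 16/9 ≈ 1.7778)
j(s, b) = 44/9 (j(s, b) = -4*(16/9 - 3) = -4*(-11/9) = 44/9)
j(-362, o(-30))/287517 = (44/9)/287517 = (44/9)*(1/287517) = 44/2587653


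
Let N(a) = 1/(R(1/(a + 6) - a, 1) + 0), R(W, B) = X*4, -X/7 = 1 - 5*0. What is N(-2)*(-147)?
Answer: 21/4 ≈ 5.2500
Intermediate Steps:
X = -7 (X = -7*(1 - 5*0) = -7*(1 + 0) = -7*1 = -7)
R(W, B) = -28 (R(W, B) = -7*4 = -28)
N(a) = -1/28 (N(a) = 1/(-28 + 0) = 1/(-28) = -1/28)
N(-2)*(-147) = -1/28*(-147) = 21/4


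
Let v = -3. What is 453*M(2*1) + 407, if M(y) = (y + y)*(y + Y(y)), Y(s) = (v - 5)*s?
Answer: -24961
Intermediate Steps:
Y(s) = -8*s (Y(s) = (-3 - 5)*s = -8*s)
M(y) = -14*y**2 (M(y) = (y + y)*(y - 8*y) = (2*y)*(-7*y) = -14*y**2)
453*M(2*1) + 407 = 453*(-14*(2*1)**2) + 407 = 453*(-14*2**2) + 407 = 453*(-14*4) + 407 = 453*(-56) + 407 = -25368 + 407 = -24961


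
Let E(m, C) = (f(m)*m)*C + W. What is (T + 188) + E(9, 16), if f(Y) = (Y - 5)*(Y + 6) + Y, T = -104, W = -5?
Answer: 10015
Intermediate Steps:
f(Y) = Y + (-5 + Y)*(6 + Y) (f(Y) = (-5 + Y)*(6 + Y) + Y = Y + (-5 + Y)*(6 + Y))
E(m, C) = -5 + C*m*(-30 + m² + 2*m) (E(m, C) = ((-30 + m² + 2*m)*m)*C - 5 = (m*(-30 + m² + 2*m))*C - 5 = C*m*(-30 + m² + 2*m) - 5 = -5 + C*m*(-30 + m² + 2*m))
(T + 188) + E(9, 16) = (-104 + 188) + (-5 + 16*9*(-30 + 9² + 2*9)) = 84 + (-5 + 16*9*(-30 + 81 + 18)) = 84 + (-5 + 16*9*69) = 84 + (-5 + 9936) = 84 + 9931 = 10015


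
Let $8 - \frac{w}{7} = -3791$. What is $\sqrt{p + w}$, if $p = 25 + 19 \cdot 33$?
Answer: $\sqrt{27245} \approx 165.06$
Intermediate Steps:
$w = 26593$ ($w = 56 - -26537 = 56 + 26537 = 26593$)
$p = 652$ ($p = 25 + 627 = 652$)
$\sqrt{p + w} = \sqrt{652 + 26593} = \sqrt{27245}$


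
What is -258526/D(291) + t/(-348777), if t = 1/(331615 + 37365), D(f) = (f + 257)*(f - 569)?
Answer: 1039692503700988/612669189112695 ≈ 1.6970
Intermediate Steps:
D(f) = (-569 + f)*(257 + f) (D(f) = (257 + f)*(-569 + f) = (-569 + f)*(257 + f))
t = 1/368980 ≈ 2.7102e-6
-258526/D(291) + t/(-348777) = -258526/(-146233 + 291² - 312*291) + (1/368980)/(-348777) = -258526/(-146233 + 84681 - 90792) + (1/368980)*(-1/348777) = -258526/(-152344) - 1/128691737460 = -258526*(-1/152344) - 1/128691737460 = 129263/76172 - 1/128691737460 = 1039692503700988/612669189112695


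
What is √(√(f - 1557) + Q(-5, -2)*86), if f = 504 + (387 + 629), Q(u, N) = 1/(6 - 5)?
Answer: √(86 + I*√37) ≈ 9.2794 + 0.32776*I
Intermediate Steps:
Q(u, N) = 1 (Q(u, N) = 1/1 = 1)
f = 1520 (f = 504 + 1016 = 1520)
√(√(f - 1557) + Q(-5, -2)*86) = √(√(1520 - 1557) + 1*86) = √(√(-37) + 86) = √(I*√37 + 86) = √(86 + I*√37)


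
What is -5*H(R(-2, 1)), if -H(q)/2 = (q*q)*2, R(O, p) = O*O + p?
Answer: 500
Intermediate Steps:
R(O, p) = p + O**2 (R(O, p) = O**2 + p = p + O**2)
H(q) = -4*q**2 (H(q) = -2*q*q*2 = -2*q**2*2 = -4*q**2)
-5*H(R(-2, 1)) = -(-20)*(1 + (-2)**2)**2 = -(-20)*(1 + 4)**2 = -(-20)*5**2 = -(-20)*25 = -5*(-100) = 500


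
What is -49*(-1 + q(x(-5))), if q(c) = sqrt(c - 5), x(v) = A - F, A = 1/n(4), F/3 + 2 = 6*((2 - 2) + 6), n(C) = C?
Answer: 49 - 49*I*sqrt(427)/2 ≈ 49.0 - 506.27*I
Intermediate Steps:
F = 102 (F = -6 + 3*(6*((2 - 2) + 6)) = -6 + 3*(6*(0 + 6)) = -6 + 3*(6*6) = -6 + 3*36 = -6 + 108 = 102)
A = 1/4 ≈ 0.25000
x(v) = -407/4 (x(v) = 1/4 - 1*102 = 1/4 - 102 = -407/4)
q(c) = sqrt(-5 + c)
-49*(-1 + q(x(-5))) = -49*(-1 + sqrt(-5 - 407/4)) = -49*(-1 + sqrt(-427/4)) = -49*(-1 + I*sqrt(427)/2) = 49 - 49*I*sqrt(427)/2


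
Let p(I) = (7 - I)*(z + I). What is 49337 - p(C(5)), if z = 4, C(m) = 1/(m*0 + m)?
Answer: 1232711/25 ≈ 49308.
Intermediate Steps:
C(m) = 1/m (C(m) = 1/(0 + m) = 1/m)
p(I) = (4 + I)*(7 - I) (p(I) = (7 - I)*(4 + I) = (4 + I)*(7 - I))
49337 - p(C(5)) = 49337 - (28 - (1/5)² + 3/5) = 49337 - (28 - (⅕)² + 3*(⅕)) = 49337 - (28 - 1*1/25 + ⅗) = 49337 - (28 - 1/25 + ⅗) = 49337 - 1*714/25 = 49337 - 714/25 = 1232711/25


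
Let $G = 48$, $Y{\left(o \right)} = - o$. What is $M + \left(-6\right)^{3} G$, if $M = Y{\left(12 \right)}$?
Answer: $-10380$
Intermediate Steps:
$M = -12$ ($M = \left(-1\right) 12 = -12$)
$M + \left(-6\right)^{3} G = -12 + \left(-6\right)^{3} \cdot 48 = -12 - 10368 = -10380$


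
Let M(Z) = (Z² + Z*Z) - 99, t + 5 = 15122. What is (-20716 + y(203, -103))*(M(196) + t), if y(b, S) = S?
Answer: -1912225150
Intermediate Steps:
t = 15117 (t = -5 + 15122 = 15117)
M(Z) = -99 + 2*Z² (M(Z) = (Z² + Z²) - 99 = 2*Z² - 99 = -99 + 2*Z²)
(-20716 + y(203, -103))*(M(196) + t) = (-20716 - 103)*((-99 + 2*196²) + 15117) = -20819*((-99 + 2*38416) + 15117) = -20819*((-99 + 76832) + 15117) = -20819*(76733 + 15117) = -20819*91850 = -1912225150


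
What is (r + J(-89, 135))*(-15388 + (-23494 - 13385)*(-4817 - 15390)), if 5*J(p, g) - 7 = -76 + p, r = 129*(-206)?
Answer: -19826454940964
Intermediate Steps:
r = -26574
J(p, g) = -69/5 + p/5 (J(p, g) = 7/5 + (-76 + p)/5 = 7/5 + (-76/5 + p/5) = -69/5 + p/5)
(r + J(-89, 135))*(-15388 + (-23494 - 13385)*(-4817 - 15390)) = (-26574 + (-69/5 + (⅕)*(-89)))*(-15388 + (-23494 - 13385)*(-4817 - 15390)) = (-26574 + (-69/5 - 89/5))*(-15388 - 36879*(-20207)) = (-26574 - 158/5)*(-15388 + 745213953) = -133028/5*745198565 = -19826454940964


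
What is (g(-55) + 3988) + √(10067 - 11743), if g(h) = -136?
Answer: 3852 + 2*I*√419 ≈ 3852.0 + 40.939*I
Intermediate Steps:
(g(-55) + 3988) + √(10067 - 11743) = (-136 + 3988) + √(10067 - 11743) = 3852 + √(-1676) = 3852 + 2*I*√419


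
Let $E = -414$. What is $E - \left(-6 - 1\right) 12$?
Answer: $-330$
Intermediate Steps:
$E - \left(-6 - 1\right) 12 = -414 - \left(-6 - 1\right) 12 = -414 - \left(-7\right) 12 = -414 - -84 = -414 + 84 = -330$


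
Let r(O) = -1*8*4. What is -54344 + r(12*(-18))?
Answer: -54376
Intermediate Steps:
r(O) = -32 (r(O) = -8*4 = -32)
-54344 + r(12*(-18)) = -54344 - 32 = -54376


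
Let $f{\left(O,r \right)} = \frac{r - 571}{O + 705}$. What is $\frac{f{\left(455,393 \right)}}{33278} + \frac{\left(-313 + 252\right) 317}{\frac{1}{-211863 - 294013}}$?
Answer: $\frac{188807127125622791}{19301240} \approx 9.7821 \cdot 10^{9}$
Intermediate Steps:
$f{\left(O,r \right)} = \frac{-571 + r}{705 + O}$
$\frac{f{\left(455,393 \right)}}{33278} + \frac{\left(-313 + 252\right) 317}{\frac{1}{-211863 - 294013}} = \frac{\frac{1}{705 + 455} \left(-571 + 393\right)}{33278} + \frac{\left(-313 + 252\right) 317}{\frac{1}{-211863 - 294013}} = \frac{1}{1160} \left(-178\right) \frac{1}{33278} + \frac{\left(-61\right) 317}{\frac{1}{-211863 - 294013}} = \frac{1}{1160} \left(-178\right) \frac{1}{33278} - \frac{19337}{\frac{1}{-211863 - 294013}} = \left(- \frac{89}{580}\right) \frac{1}{33278} - \frac{19337}{\frac{1}{-505876}} = - \frac{89}{19301240} - \frac{19337}{- \frac{1}{505876}} = - \frac{89}{19301240} - -9782124212 = - \frac{89}{19301240} + 9782124212 = \frac{188807127125622791}{19301240}$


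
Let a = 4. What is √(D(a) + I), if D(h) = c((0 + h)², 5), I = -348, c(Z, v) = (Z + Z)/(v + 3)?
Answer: 2*I*√86 ≈ 18.547*I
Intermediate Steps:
c(Z, v) = 2*Z/(3 + v) (c(Z, v) = (2*Z)/(3 + v) = 2*Z/(3 + v))
D(h) = h²/4 (D(h) = 2*(0 + h)²/(3 + 5) = 2*h²/8 = 2*h²*(⅛) = h²/4)
√(D(a) + I) = √((¼)*4² - 348) = √((¼)*16 - 348) = √(4 - 348) = √(-344) = 2*I*√86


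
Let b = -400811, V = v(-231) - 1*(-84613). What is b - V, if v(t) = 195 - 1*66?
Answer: -485553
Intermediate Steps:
v(t) = 129 (v(t) = 195 - 66 = 129)
V = 84742 (V = 129 - 1*(-84613) = 129 + 84613 = 84742)
b - V = -400811 - 1*84742 = -400811 - 84742 = -485553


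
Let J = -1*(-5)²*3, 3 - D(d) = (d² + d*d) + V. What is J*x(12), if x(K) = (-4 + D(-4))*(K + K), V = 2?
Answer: 63000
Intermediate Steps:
D(d) = 1 - 2*d² (D(d) = 3 - ((d² + d*d) + 2) = 3 - ((d² + d²) + 2) = 3 - (2*d² + 2) = 3 - (2 + 2*d²) = 3 + (-2 - 2*d²) = 1 - 2*d²)
x(K) = -70*K (x(K) = (-4 + (1 - 2*(-4)²))*(K + K) = (-4 + (1 - 2*16))*(2*K) = (-4 + (1 - 32))*(2*K) = (-4 - 31)*(2*K) = -70*K)
J = -75 (J = -1*25*3 = -25*3 = -75)
J*x(12) = -(-5250)*12 = -75*(-840) = 63000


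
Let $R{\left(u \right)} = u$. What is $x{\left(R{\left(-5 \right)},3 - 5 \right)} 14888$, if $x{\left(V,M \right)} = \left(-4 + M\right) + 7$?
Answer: $14888$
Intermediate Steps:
$x{\left(V,M \right)} = 3 + M$
$x{\left(R{\left(-5 \right)},3 - 5 \right)} 14888 = \left(3 + \left(3 - 5\right)\right) 14888 = \left(3 - 2\right) 14888 = 1 \cdot 14888 = 14888$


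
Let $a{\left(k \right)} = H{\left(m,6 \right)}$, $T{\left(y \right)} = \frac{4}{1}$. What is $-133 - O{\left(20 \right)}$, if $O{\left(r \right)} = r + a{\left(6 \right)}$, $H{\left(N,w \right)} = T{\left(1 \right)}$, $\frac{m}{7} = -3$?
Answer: $-157$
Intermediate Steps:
$m = -21$ ($m = 7 \left(-3\right) = -21$)
$T{\left(y \right)} = 4$ ($T{\left(y \right)} = 4 \cdot 1 = 4$)
$H{\left(N,w \right)} = 4$
$a{\left(k \right)} = 4$
$O{\left(r \right)} = 4 + r$ ($O{\left(r \right)} = r + 4 = 4 + r$)
$-133 - O{\left(20 \right)} = -133 - \left(4 + 20\right) = -133 - 24 = -157$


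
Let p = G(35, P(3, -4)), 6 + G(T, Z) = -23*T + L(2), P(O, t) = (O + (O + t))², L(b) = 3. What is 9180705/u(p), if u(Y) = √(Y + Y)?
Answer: -9180705*I*√101/404 ≈ -2.2838e+5*I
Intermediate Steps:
P(O, t) = (t + 2*O)²
G(T, Z) = -3 - 23*T (G(T, Z) = -6 + (-23*T + 3) = -6 + (3 - 23*T) = -3 - 23*T)
p = -808 (p = -3 - 23*35 = -3 - 805 = -808)
u(Y) = √2*√Y (u(Y) = √(2*Y) = √2*√Y)
9180705/u(p) = 9180705/((√2*√(-808))) = 9180705/((√2*(2*I*√202))) = 9180705/((4*I*√101)) = 9180705*(-I*√101/404) = -9180705*I*√101/404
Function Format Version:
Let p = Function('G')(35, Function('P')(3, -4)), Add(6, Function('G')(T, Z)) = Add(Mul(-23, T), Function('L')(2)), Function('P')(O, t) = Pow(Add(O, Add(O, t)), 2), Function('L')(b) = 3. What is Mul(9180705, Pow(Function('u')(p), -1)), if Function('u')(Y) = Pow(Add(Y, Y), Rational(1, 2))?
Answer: Mul(Rational(-9180705, 404), I, Pow(101, Rational(1, 2))) ≈ Mul(-2.2838e+5, I)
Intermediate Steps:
Function('P')(O, t) = Pow(Add(t, Mul(2, O)), 2)
Function('G')(T, Z) = Add(-3, Mul(-23, T)) (Function('G')(T, Z) = Add(-6, Add(Mul(-23, T), 3)) = Add(-6, Add(3, Mul(-23, T))) = Add(-3, Mul(-23, T)))
p = -808 (p = Add(-3, Mul(-23, 35)) = Add(-3, -805) = -808)
Function('u')(Y) = Mul(Pow(2, Rational(1, 2)), Pow(Y, Rational(1, 2))) (Function('u')(Y) = Pow(Mul(2, Y), Rational(1, 2)) = Mul(Pow(2, Rational(1, 2)), Pow(Y, Rational(1, 2))))
Mul(9180705, Pow(Function('u')(p), -1)) = Mul(9180705, Pow(Mul(Pow(2, Rational(1, 2)), Pow(-808, Rational(1, 2))), -1)) = Mul(9180705, Pow(Mul(Pow(2, Rational(1, 2)), Mul(2, I, Pow(202, Rational(1, 2)))), -1)) = Mul(9180705, Pow(Mul(4, I, Pow(101, Rational(1, 2))), -1)) = Mul(9180705, Mul(Rational(-1, 404), I, Pow(101, Rational(1, 2)))) = Mul(Rational(-9180705, 404), I, Pow(101, Rational(1, 2)))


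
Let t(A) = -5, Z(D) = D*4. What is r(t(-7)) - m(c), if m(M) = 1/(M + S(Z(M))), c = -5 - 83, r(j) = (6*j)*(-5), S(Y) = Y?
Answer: 66001/440 ≈ 150.00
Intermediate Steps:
Z(D) = 4*D
r(j) = -30*j
c = -88
m(M) = 1/(5*M) (m(M) = 1/(M + 4*M) = 1/(5*M))
r(t(-7)) - m(c) = -30*(-5) - 1/(5*(-88)) = 150 - (-1)/(5*88) = 150 - 1*(-1/440) = 150 + 1/440 = 66001/440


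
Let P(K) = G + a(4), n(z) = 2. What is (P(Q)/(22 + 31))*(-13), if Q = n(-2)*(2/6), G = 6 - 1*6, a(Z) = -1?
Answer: 13/53 ≈ 0.24528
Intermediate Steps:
G = 0 (G = 6 - 6 = 0)
Q = ⅔ (Q = 2*(2/6) = 2*(2*(⅙)) = 2*(⅓) = ⅔ ≈ 0.66667)
P(K) = -1 (P(K) = 0 - 1 = -1)
(P(Q)/(22 + 31))*(-13) = (-1/(22 + 31))*(-13) = (-1/53)*(-13) = ((1/53)*(-1))*(-13) = -1/53*(-13) = 13/53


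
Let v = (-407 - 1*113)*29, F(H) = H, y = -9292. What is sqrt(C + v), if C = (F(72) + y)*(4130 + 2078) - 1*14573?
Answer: I*sqrt(57267413) ≈ 7567.5*I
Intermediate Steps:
C = -57252333 (C = (72 - 9292)*(4130 + 2078) - 1*14573 = -9220*6208 - 14573 = -57237760 - 14573 = -57252333)
v = -15080 (v = (-407 - 113)*29 = -520*29 = -15080)
sqrt(C + v) = sqrt(-57252333 - 15080) = sqrt(-57267413) = I*sqrt(57267413)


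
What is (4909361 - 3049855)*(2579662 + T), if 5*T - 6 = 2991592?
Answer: 29547379265448/5 ≈ 5.9095e+12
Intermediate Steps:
T = 2991598/5 (T = 6/5 + (⅕)*2991592 = 6/5 + 2991592/5 = 2991598/5 ≈ 5.9832e+5)
(4909361 - 3049855)*(2579662 + T) = (4909361 - 3049855)*(2579662 + 2991598/5) = 1859506*(15889908/5) = 29547379265448/5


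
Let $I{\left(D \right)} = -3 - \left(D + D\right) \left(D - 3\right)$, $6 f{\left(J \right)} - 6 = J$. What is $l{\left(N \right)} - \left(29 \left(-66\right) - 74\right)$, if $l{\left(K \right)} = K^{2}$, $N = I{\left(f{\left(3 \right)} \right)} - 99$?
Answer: $\frac{45977}{4} \approx 11494.0$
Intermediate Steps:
$f{\left(J \right)} = 1 + \frac{J}{6}$
$I{\left(D \right)} = -3 - 2 D \left(-3 + D\right)$
$N = - \frac{195}{2}$ ($N = \left(-3 - 2 \left(1 + \frac{1}{6} \cdot 3\right)^{2} + 6 \left(1 + \frac{1}{6} \cdot 3\right)\right) - 99 = \left(-3 - 2 \left(1 + \frac{1}{2}\right)^{2} + 6 \left(1 + \frac{1}{2}\right)\right) - 99 = \left(-3 - 2 \left(\frac{3}{2}\right)^{2} + 6 \cdot \frac{3}{2}\right) - 99 = \left(-3 - \frac{9}{2} + 9\right) - 99 = \frac{3}{2} - 99 = - \frac{195}{2} \approx -97.5$)
$l{\left(N \right)} - \left(29 \left(-66\right) - 74\right) = \left(- \frac{195}{2}\right)^{2} - \left(29 \left(-66\right) - 74\right) = \frac{38025}{4} - \left(-1914 - 74\right) = \frac{38025}{4} - -1988 = \frac{38025}{4} + 1988 = \frac{45977}{4}$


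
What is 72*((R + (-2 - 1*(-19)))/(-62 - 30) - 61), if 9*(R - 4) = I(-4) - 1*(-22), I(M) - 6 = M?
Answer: -101442/23 ≈ -4410.5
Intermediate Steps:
I(M) = 6 + M
R = 20/3 (R = 4 + ((6 - 4) - 1*(-22))/9 = 4 + (2 + 22)/9 = 4 + (⅑)*24 = 4 + 8/3 = 20/3 ≈ 6.6667)
72*((R + (-2 - 1*(-19)))/(-62 - 30) - 61) = 72*((20/3 + (-2 - 1*(-19)))/(-62 - 30) - 61) = 72*((20/3 + (-2 + 19))/(-92) - 61) = 72*((20/3 + 17)*(-1/92) - 61) = 72*((71/3)*(-1/92) - 61) = 72*(-71/276 - 61) = 72*(-16907/276) = -101442/23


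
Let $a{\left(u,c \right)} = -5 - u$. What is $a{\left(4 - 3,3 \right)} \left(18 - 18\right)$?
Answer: $0$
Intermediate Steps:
$a{\left(4 - 3,3 \right)} \left(18 - 18\right) = \left(-5 - \left(4 - 3\right)\right) \left(18 - 18\right) = \left(-5 - \left(4 - 3\right)\right) 0 = \left(-5 - 1\right) 0 = \left(-6\right) 0 = 0$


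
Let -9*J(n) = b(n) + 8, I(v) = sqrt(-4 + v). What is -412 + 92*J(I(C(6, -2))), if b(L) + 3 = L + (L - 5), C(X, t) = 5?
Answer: -3892/9 ≈ -432.44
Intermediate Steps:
b(L) = -8 + 2*L (b(L) = -3 + (L + (L - 5)) = -3 + (L + (-5 + L)) = -3 + (-5 + 2*L) = -8 + 2*L)
J(n) = -2*n/9 (J(n) = -((-8 + 2*n) + 8)/9 = -2*n/9)
-412 + 92*J(I(C(6, -2))) = -412 + 92*(-2*sqrt(-4 + 5)/9) = -412 + 92*(-2*sqrt(1)/9) = -412 + 92*(-2/9*1) = -412 + 92*(-2/9) = -412 - 184/9 = -3892/9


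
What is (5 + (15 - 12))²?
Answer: 64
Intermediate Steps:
(5 + (15 - 12))² = (5 + 3)² = 8² = 64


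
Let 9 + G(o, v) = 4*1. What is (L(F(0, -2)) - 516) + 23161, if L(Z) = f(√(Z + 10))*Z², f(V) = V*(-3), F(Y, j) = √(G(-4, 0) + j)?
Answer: 22645 + 21*√(10 + I*√7) ≈ 22712.0 + 8.7103*I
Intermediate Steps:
G(o, v) = -5 (G(o, v) = -9 + 4*1 = -9 + 4 = -5)
F(Y, j) = √(-5 + j)
f(V) = -3*V
L(Z) = -3*Z²*√(10 + Z) (L(Z) = (-3*√(Z + 10))*Z² = (-3*√(10 + Z))*Z² = -3*Z²*√(10 + Z))
(L(F(0, -2)) - 516) + 23161 = (-3*(√(-5 - 2))²*√(10 + √(-5 - 2)) - 516) + 23161 = (-3*(√(-7))²*√(10 + √(-7)) - 516) + 23161 = (-3*(I*√7)²*√(10 + I*√7) - 516) + 23161 = (-3*(-7)*√(10 + I*√7) - 516) + 23161 = (21*√(10 + I*√7) - 516) + 23161 = (-516 + 21*√(10 + I*√7)) + 23161 = 22645 + 21*√(10 + I*√7)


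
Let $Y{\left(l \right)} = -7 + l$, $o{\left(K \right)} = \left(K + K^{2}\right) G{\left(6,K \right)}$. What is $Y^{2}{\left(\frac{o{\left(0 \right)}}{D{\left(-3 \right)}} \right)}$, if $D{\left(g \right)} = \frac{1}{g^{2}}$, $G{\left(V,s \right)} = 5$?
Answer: $49$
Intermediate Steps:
$o{\left(K \right)} = 5 K + 5 K^{2}$ ($o{\left(K \right)} = \left(K + K^{2}\right) 5 = 5 K + 5 K^{2}$)
$D{\left(g \right)} = \frac{1}{g^{2}}$
$Y^{2}{\left(\frac{o{\left(0 \right)}}{D{\left(-3 \right)}} \right)} = \left(-7 + \frac{5 \cdot 0 \left(1 + 0\right)}{\frac{1}{9}}\right)^{2} = \left(-7 + 5 \cdot 0 \cdot 1 \frac{1}{\frac{1}{9}}\right)^{2} = \left(-7 + 0 \cdot 9\right)^{2} = \left(-7 + 0\right)^{2} = \left(-7\right)^{2} = 49$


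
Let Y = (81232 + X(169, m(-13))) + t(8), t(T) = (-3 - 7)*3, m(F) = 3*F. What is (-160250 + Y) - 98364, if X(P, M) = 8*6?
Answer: -177364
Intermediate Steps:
X(P, M) = 48
t(T) = -30 (t(T) = -10*3 = -30)
Y = 81250 (Y = (81232 + 48) - 30 = 81280 - 30 = 81250)
(-160250 + Y) - 98364 = (-160250 + 81250) - 98364 = -79000 - 98364 = -177364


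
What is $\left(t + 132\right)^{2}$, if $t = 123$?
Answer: $65025$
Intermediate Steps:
$\left(t + 132\right)^{2} = \left(123 + 132\right)^{2} = 255^{2} = 65025$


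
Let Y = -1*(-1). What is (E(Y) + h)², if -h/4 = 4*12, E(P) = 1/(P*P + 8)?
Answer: 2982529/81 ≈ 36821.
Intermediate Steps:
Y = 1
E(P) = 1/(8 + P²) (E(P) = 1/(P² + 8) = 1/(8 + P²))
h = -192 (h = -16*12 = -4*48 = -192)
(E(Y) + h)² = (1/(8 + 1²) - 192)² = (1/(8 + 1) - 192)² = (1/9 - 192)² = (⅑ - 192)² = (-1727/9)² = 2982529/81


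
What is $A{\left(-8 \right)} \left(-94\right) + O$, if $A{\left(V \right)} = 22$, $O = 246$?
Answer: $-1822$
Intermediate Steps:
$A{\left(-8 \right)} \left(-94\right) + O = 22 \left(-94\right) + 246 = -2068 + 246 = -1822$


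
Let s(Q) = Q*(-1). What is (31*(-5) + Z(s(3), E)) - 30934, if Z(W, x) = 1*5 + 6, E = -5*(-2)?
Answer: -31078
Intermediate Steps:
s(Q) = -Q
E = 10
Z(W, x) = 11 (Z(W, x) = 5 + 6 = 11)
(31*(-5) + Z(s(3), E)) - 30934 = (31*(-5) + 11) - 30934 = (-155 + 11) - 30934 = -144 - 30934 = -31078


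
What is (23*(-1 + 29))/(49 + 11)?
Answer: 161/15 ≈ 10.733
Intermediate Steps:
(23*(-1 + 29))/(49 + 11) = (23*28)/60 = 644*(1/60) = 161/15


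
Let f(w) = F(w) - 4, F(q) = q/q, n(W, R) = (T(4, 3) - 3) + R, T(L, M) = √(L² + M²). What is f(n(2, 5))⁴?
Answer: 81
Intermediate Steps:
n(W, R) = 2 + R (n(W, R) = (√(4² + 3²) - 3) + R = (√(16 + 9) - 3) + R = (√25 - 3) + R = (5 - 3) + R = 2 + R)
F(q) = 1
f(w) = -3 (f(w) = 1 - 4 = -3)
f(n(2, 5))⁴ = (-3)⁴ = 81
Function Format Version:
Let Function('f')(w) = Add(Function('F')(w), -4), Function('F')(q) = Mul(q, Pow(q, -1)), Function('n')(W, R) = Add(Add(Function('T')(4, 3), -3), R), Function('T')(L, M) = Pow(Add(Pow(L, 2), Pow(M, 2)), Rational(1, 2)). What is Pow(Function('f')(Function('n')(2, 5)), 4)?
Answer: 81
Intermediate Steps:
Function('n')(W, R) = Add(2, R) (Function('n')(W, R) = Add(Add(Pow(Add(Pow(4, 2), Pow(3, 2)), Rational(1, 2)), -3), R) = Add(Add(Pow(Add(16, 9), Rational(1, 2)), -3), R) = Add(Add(Pow(25, Rational(1, 2)), -3), R) = Add(Add(5, -3), R) = Add(2, R))
Function('F')(q) = 1
Function('f')(w) = -3 (Function('f')(w) = Add(1, -4) = -3)
Pow(Function('f')(Function('n')(2, 5)), 4) = Pow(-3, 4) = 81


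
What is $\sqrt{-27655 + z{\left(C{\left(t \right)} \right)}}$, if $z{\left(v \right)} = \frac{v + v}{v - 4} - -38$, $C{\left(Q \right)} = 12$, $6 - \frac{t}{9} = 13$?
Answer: $i \sqrt{27614} \approx 166.17 i$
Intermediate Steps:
$t = -63$ ($t = 54 - 117 = -63$)
$z{\left(v \right)} = 38 + \frac{2 v}{-4 + v}$ ($z{\left(v \right)} = \frac{2 v}{-4 + v} + 38 = 38 + \frac{2 v}{-4 + v}$)
$\sqrt{-27655 + z{\left(C{\left(t \right)} \right)}} = \sqrt{-27655 + \frac{8 \left(-19 + 5 \cdot 12\right)}{-4 + 12}} = \sqrt{-27655 + \frac{8 \left(-19 + 60\right)}{8}} = \sqrt{-27655 + 8 \cdot \frac{1}{8} \cdot 41} = \sqrt{-27655 + 41} = \sqrt{-27614} = i \sqrt{27614}$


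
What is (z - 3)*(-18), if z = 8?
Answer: -90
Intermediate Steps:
(z - 3)*(-18) = (8 - 3)*(-18) = 5*(-18) = -90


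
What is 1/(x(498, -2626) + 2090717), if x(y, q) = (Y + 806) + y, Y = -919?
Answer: 1/2091102 ≈ 4.7822e-7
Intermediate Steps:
x(y, q) = -113 + y (x(y, q) = (-919 + 806) + y = -113 + y)
1/(x(498, -2626) + 2090717) = 1/((-113 + 498) + 2090717) = 1/(385 + 2090717) = 1/2091102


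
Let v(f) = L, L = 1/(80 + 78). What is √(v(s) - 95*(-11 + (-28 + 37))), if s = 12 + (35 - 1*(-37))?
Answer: √4743318/158 ≈ 13.784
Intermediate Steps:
s = 84 (s = 12 + (35 + 37) = 12 + 72 = 84)
L = 1/158 ≈ 0.0063291
v(f) = 1/158
√(v(s) - 95*(-11 + (-28 + 37))) = √(1/158 - 95*(-11 + (-28 + 37))) = √(1/158 - 95*(-11 + 9)) = √(1/158 - 95*(-2)) = √(1/158 + 190) = √(30021/158) = √4743318/158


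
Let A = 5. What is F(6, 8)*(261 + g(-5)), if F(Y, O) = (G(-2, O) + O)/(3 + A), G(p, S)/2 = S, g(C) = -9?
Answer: 756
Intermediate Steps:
G(p, S) = 2*S
F(Y, O) = 3*O/8 (F(Y, O) = (2*O + O)/(3 + 5) = (3*O)/8 = (3*O)*(⅛) = 3*O/8)
F(6, 8)*(261 + g(-5)) = ((3/8)*8)*(261 - 9) = 3*252 = 756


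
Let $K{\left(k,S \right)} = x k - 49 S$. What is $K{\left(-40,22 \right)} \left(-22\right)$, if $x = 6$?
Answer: $28996$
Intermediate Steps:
$K{\left(k,S \right)} = - 49 S + 6 k$ ($K{\left(k,S \right)} = 6 k - 49 S = - 49 S + 6 k$)
$K{\left(-40,22 \right)} \left(-22\right) = \left(\left(-49\right) 22 + 6 \left(-40\right)\right) \left(-22\right) = \left(-1078 - 240\right) \left(-22\right) = \left(-1318\right) \left(-22\right) = 28996$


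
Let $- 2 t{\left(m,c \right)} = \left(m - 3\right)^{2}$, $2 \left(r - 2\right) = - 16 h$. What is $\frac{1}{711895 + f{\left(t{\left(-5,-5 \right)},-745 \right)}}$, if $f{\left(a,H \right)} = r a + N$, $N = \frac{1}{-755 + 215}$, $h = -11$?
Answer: $\frac{540}{382868099} \approx 1.4104 \cdot 10^{-6}$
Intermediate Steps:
$r = 90$ ($r = 2 + \frac{\left(-16\right) \left(-11\right)}{2} = 2 + \frac{1}{2} \cdot 176 = 2 + 88 = 90$)
$t{\left(m,c \right)} = - \frac{\left(-3 + m\right)^{2}}{2}$ ($t{\left(m,c \right)} = - \frac{\left(m - 3\right)^{2}}{2} = - \frac{\left(-3 + m\right)^{2}}{2}$)
$N = - \frac{1}{540}$ ($N = \frac{1}{-540} = - \frac{1}{540} \approx -0.0018519$)
$f{\left(a,H \right)} = - \frac{1}{540} + 90 a$ ($f{\left(a,H \right)} = 90 a - \frac{1}{540} = - \frac{1}{540} + 90 a$)
$\frac{1}{711895 + f{\left(t{\left(-5,-5 \right)},-745 \right)}} = \frac{1}{711895 + \left(- \frac{1}{540} + 90 \left(- \frac{\left(-3 - 5\right)^{2}}{2}\right)\right)} = \frac{1}{711895 + \left(- \frac{1}{540} + 90 \left(- \frac{\left(-8\right)^{2}}{2}\right)\right)} = \frac{1}{711895 + \left(- \frac{1}{540} + 90 \left(\left(- \frac{1}{2}\right) 64\right)\right)} = \frac{1}{711895 + \left(- \frac{1}{540} + 90 \left(-32\right)\right)} = \frac{1}{711895 - \frac{1555201}{540}} = \frac{1}{\frac{382868099}{540}} = \frac{540}{382868099}$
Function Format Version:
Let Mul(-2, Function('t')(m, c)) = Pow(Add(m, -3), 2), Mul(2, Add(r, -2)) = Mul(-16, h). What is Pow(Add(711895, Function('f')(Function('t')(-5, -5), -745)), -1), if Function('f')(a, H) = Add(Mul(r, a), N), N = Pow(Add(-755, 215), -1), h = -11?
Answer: Rational(540, 382868099) ≈ 1.4104e-6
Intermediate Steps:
r = 90 (r = Add(2, Mul(Rational(1, 2), Mul(-16, -11))) = Add(2, Mul(Rational(1, 2), 176)) = Add(2, 88) = 90)
Function('t')(m, c) = Mul(Rational(-1, 2), Pow(Add(-3, m), 2)) (Function('t')(m, c) = Mul(Rational(-1, 2), Pow(Add(m, -3), 2)) = Mul(Rational(-1, 2), Pow(Add(-3, m), 2)))
N = Rational(-1, 540) (N = Pow(-540, -1) = Rational(-1, 540) ≈ -0.0018519)
Function('f')(a, H) = Add(Rational(-1, 540), Mul(90, a)) (Function('f')(a, H) = Add(Mul(90, a), Rational(-1, 540)) = Add(Rational(-1, 540), Mul(90, a)))
Pow(Add(711895, Function('f')(Function('t')(-5, -5), -745)), -1) = Pow(Add(711895, Add(Rational(-1, 540), Mul(90, Mul(Rational(-1, 2), Pow(Add(-3, -5), 2))))), -1) = Pow(Add(711895, Add(Rational(-1, 540), Mul(90, Mul(Rational(-1, 2), Pow(-8, 2))))), -1) = Pow(Add(711895, Add(Rational(-1, 540), Mul(90, Mul(Rational(-1, 2), 64)))), -1) = Pow(Add(711895, Add(Rational(-1, 540), Mul(90, -32))), -1) = Pow(Add(711895, Add(Rational(-1, 540), -2880)), -1) = Pow(Add(711895, Rational(-1555201, 540)), -1) = Pow(Rational(382868099, 540), -1) = Rational(540, 382868099)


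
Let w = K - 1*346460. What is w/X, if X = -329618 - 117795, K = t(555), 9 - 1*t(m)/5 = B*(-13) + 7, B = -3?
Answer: 346645/447413 ≈ 0.77478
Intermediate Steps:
t(m) = -185 (t(m) = 45 - 5*(-3*(-13) + 7) = 45 - 5*(39 + 7) = 45 - 5*46 = 45 - 230 = -185)
K = -185
X = -447413
w = -346645 (w = -185 - 1*346460 = -185 - 346460 = -346645)
w/X = -346645/(-447413) = -346645*(-1/447413) = 346645/447413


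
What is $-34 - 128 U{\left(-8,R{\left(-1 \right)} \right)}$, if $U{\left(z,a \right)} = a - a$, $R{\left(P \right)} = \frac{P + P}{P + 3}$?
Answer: $-34$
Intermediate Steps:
$R{\left(P \right)} = \frac{2 P}{3 + P}$
$U{\left(z,a \right)} = 0$
$-34 - 128 U{\left(-8,R{\left(-1 \right)} \right)} = -34 - 0 = -34 + 0 = -34$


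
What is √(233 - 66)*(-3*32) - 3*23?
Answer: -69 - 96*√167 ≈ -1309.6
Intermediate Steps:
√(233 - 66)*(-3*32) - 3*23 = √167*(-96) - 69 = -96*√167 - 69 = -69 - 96*√167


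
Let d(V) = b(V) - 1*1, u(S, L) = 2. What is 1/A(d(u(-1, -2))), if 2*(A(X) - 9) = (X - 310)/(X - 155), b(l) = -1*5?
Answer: 161/1607 ≈ 0.10019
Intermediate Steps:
b(l) = -5
d(V) = -6 (d(V) = -5 - 1*1 = -5 - 1 = -6)
A(X) = 9 + (-310 + X)/(2*(-155 + X)) (A(X) = 9 + ((X - 310)/(X - 155))/2 = 9 + ((-310 + X)/(-155 + X))/2 = 9 + (-310 + X)/(2*(-155 + X)))
1/A(d(u(-1, -2))) = 1/((-3100 + 19*(-6))/(2*(-155 - 6))) = 1/((½)*(-3100 - 114)/(-161)) = 1/((½)*(-1/161)*(-3214)) = 1/(1607/161) = 161/1607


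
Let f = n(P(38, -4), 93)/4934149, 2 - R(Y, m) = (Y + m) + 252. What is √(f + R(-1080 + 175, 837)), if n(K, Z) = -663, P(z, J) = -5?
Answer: I*√4430943667805369/4934149 ≈ 13.491*I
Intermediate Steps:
R(Y, m) = -250 - Y - m (R(Y, m) = 2 - ((Y + m) + 252) = 2 - (252 + Y + m) = 2 + (-252 - Y - m) = -250 - Y - m)
f = -663/4934149 ≈ -0.00013437
√(f + R(-1080 + 175, 837)) = √(-663/4934149 + (-250 - (-1080 + 175) - 1*837)) = √(-663/4934149 + (-250 - 1*(-905) - 837)) = √(-663/4934149 + (-250 + 905 - 837)) = √(-663/4934149 - 182) = √(-898015781/4934149) = I*√4430943667805369/4934149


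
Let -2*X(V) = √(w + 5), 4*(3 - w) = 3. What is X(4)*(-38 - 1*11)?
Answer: 49*√29/4 ≈ 65.968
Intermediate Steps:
w = 9/4 (w = 3 - ¼*3 = 3 - ¾ = 9/4 ≈ 2.2500)
X(V) = -√29/4 (X(V) = -√(9/4 + 5)/2 = -√29/4)
X(4)*(-38 - 1*11) = (-√29/4)*(-38 - 1*11) = (-√29/4)*(-38 - 11) = -√29/4*(-49) = 49*√29/4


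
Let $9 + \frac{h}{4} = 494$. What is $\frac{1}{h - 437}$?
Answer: $\frac{1}{1503} \approx 0.00066534$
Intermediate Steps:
$h = 1940$ ($h = -36 + 4 \cdot 494 = -36 + 1976 = 1940$)
$\frac{1}{h - 437} = \frac{1}{1940 - 437} = \frac{1}{1503}$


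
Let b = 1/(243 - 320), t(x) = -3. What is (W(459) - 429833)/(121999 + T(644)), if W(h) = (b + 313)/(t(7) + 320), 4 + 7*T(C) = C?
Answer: -10491769597/2980105271 ≈ -3.5206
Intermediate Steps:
T(C) = -4/7 + C/7
b = -1/77 (b = 1/(-77) = -1/77 ≈ -0.012987)
W(h) = 24100/24409 (W(h) = (-1/77 + 313)/(-3 + 320) = (24100/77)/317 = (24100/77)*(1/317) = 24100/24409)
(W(459) - 429833)/(121999 + T(644)) = (24100/24409 - 429833)/(121999 + (-4/7 + (1/7)*644)) = -10491769597/(24409*(121999 + (-4/7 + 92))) = -10491769597/(24409*(121999 + 640/7)) = -10491769597/(24409*854633/7) = -10491769597/24409*7/854633 = -10491769597/2980105271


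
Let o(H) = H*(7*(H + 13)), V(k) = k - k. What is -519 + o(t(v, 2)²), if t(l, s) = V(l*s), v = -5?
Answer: -519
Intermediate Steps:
V(k) = 0
t(l, s) = 0
o(H) = H*(91 + 7*H) (o(H) = H*(7*(13 + H)) = H*(91 + 7*H))
-519 + o(t(v, 2)²) = -519 + 7*0²*(13 + 0²) = -519 + 7*0*(13 + 0) = -519 + 7*0*13 = -519 + 0 = -519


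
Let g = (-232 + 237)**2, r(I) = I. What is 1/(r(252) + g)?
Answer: 1/277 ≈ 0.0036101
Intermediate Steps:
g = 25 (g = 5**2 = 25)
1/(r(252) + g) = 1/(252 + 25) = 1/277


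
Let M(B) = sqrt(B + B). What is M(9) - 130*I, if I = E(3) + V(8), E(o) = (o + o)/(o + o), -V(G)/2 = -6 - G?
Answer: -3770 + 3*sqrt(2) ≈ -3765.8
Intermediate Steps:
V(G) = 12 + 2*G (V(G) = -2*(-6 - G) = 12 + 2*G)
M(B) = sqrt(2)*sqrt(B) (M(B) = sqrt(2*B) = sqrt(2)*sqrt(B))
E(o) = 1 (E(o) = (2*o)/((2*o)) = (2*o)*(1/(2*o)) = 1)
I = 29 (I = 1 + (12 + 2*8) = 1 + (12 + 16) = 1 + 28 = 29)
M(9) - 130*I = sqrt(2)*sqrt(9) - 130*29 = sqrt(2)*3 - 3770 = 3*sqrt(2) - 3770 = -3770 + 3*sqrt(2)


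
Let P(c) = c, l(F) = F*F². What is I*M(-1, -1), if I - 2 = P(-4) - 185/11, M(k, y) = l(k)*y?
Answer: -207/11 ≈ -18.818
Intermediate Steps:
l(F) = F³
M(k, y) = y*k³ (M(k, y) = k³*y = y*k³)
I = -207/11 (I = 2 + (-4 - 185/11) = 2 - 229/11 = -207/11 ≈ -18.818)
I*M(-1, -1) = -(-207)*(-1)³/11 = -(-207)*(-1)/11 = -207/11*1 = -207/11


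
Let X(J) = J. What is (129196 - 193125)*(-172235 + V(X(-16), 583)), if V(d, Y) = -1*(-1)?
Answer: 11010747386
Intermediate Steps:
V(d, Y) = 1
(129196 - 193125)*(-172235 + V(X(-16), 583)) = (129196 - 193125)*(-172235 + 1) = -63929*(-172234) = 11010747386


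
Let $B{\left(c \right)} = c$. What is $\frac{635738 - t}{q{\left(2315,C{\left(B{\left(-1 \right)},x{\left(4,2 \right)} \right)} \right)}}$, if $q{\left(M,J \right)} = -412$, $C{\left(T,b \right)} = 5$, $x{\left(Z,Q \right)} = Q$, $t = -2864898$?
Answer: $- \frac{875159}{103} \approx -8496.7$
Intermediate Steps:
$\frac{635738 - t}{q{\left(2315,C{\left(B{\left(-1 \right)},x{\left(4,2 \right)} \right)} \right)}} = \frac{635738 - -2864898}{-412} = \left(635738 + 2864898\right) \left(- \frac{1}{412}\right) = 3500636 \left(- \frac{1}{412}\right) = - \frac{875159}{103}$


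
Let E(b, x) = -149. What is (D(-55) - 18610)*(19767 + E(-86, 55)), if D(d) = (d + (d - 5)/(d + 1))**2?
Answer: -24957725330/81 ≈ -3.0812e+8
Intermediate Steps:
D(d) = (d + (-5 + d)/(1 + d))**2
(D(-55) - 18610)*(19767 + E(-86, 55)) = ((-5 + (-55)**2 + 2*(-55))**2/(1 - 55)**2 - 18610)*(19767 - 149) = ((-5 + 3025 - 110)**2/(-54)**2 - 18610)*19618 = ((1/2916)*2910**2 - 18610)*19618 = ((1/2916)*8468100 - 18610)*19618 = (235225/81 - 18610)*19618 = -1272185/81*19618 = -24957725330/81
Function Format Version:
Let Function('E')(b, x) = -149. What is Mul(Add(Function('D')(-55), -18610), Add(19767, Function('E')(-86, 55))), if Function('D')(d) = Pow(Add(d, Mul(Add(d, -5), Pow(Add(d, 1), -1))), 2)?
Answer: Rational(-24957725330, 81) ≈ -3.0812e+8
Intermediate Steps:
Function('D')(d) = Pow(Add(d, Mul(Pow(Add(1, d), -1), Add(-5, d))), 2) (Function('D')(d) = Pow(Add(d, Mul(Add(-5, d), Pow(Add(1, d), -1))), 2) = Pow(Add(d, Mul(Pow(Add(1, d), -1), Add(-5, d))), 2))
Mul(Add(Function('D')(-55), -18610), Add(19767, Function('E')(-86, 55))) = Mul(Add(Mul(Pow(Add(1, -55), -2), Pow(Add(-5, Pow(-55, 2), Mul(2, -55)), 2)), -18610), Add(19767, -149)) = Mul(Add(Mul(Pow(-54, -2), Pow(Add(-5, 3025, -110), 2)), -18610), 19618) = Mul(Add(Mul(Rational(1, 2916), Pow(2910, 2)), -18610), 19618) = Mul(Add(Mul(Rational(1, 2916), 8468100), -18610), 19618) = Mul(Add(Rational(235225, 81), -18610), 19618) = Mul(Rational(-1272185, 81), 19618) = Rational(-24957725330, 81)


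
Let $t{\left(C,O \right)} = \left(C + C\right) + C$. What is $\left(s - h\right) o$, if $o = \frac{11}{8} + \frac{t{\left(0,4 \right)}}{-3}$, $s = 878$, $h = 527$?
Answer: $\frac{3861}{8} \approx 482.63$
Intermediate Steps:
$t{\left(C,O \right)} = 3 C$ ($t{\left(C,O \right)} = 2 C + C = 3 C$)
$o = \frac{11}{8}$ ($o = \frac{11}{8} + \frac{3 \cdot 0}{-3} = 11 \cdot \frac{1}{8} + 0 \left(- \frac{1}{3}\right) = \frac{11}{8} + 0 = \frac{11}{8} \approx 1.375$)
$\left(s - h\right) o = \left(878 - 527\right) \frac{11}{8} = 351 \cdot \frac{11}{8} = \frac{3861}{8}$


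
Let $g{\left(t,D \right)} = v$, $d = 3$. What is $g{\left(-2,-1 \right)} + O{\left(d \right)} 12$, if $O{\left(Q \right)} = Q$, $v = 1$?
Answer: $37$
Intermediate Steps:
$g{\left(t,D \right)} = 1$
$g{\left(-2,-1 \right)} + O{\left(d \right)} 12 = 1 + 3 \cdot 12 = 1 + 36 = 37$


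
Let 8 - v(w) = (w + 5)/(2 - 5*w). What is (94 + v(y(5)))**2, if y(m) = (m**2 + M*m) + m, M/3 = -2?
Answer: 39601/4 ≈ 9900.3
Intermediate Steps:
M = -6 (M = 3*(-2) = -6)
y(m) = m**2 - 5*m (y(m) = (m**2 - 6*m) + m = m**2 - 5*m)
v(w) = 8 - (5 + w)/(2 - 5*w) (v(w) = 8 - (w + 5)/(2 - 5*w) = 8 - (5 + w)/(2 - 5*w))
(94 + v(y(5)))**2 = (94 + (-11 + 41*(5*(-5 + 5)))/(-2 + 5*(5*(-5 + 5))))**2 = (94 + (-11 + 41*(5*0))/(-2 + 5*(5*0)))**2 = (94 + (-11 + 41*0)/(-2 + 5*0))**2 = (94 + (-11 + 0)/(-2 + 0))**2 = (94 - 11/(-2))**2 = (94 - 1/2*(-11))**2 = (94 + 11/2)**2 = (199/2)**2 = 39601/4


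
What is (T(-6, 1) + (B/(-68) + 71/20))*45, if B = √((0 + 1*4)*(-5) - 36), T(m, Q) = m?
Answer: -441/4 - 45*I*√14/34 ≈ -110.25 - 4.9522*I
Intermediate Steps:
B = 2*I*√14 (B = √((0 + 4)*(-5) - 36) = √(4*(-5) - 36) = √(-20 - 36) = √(-56) = 2*I*√14 ≈ 7.4833*I)
(T(-6, 1) + (B/(-68) + 71/20))*45 = (-6 + ((2*I*√14)/(-68) + 71/20))*45 = (-6 + ((2*I*√14)*(-1/68) + 71*(1/20)))*45 = (-6 + (-I*√14/34 + 71/20))*45 = (-6 + (71/20 - I*√14/34))*45 = (-49/20 - I*√14/34)*45 = -441/4 - 45*I*√14/34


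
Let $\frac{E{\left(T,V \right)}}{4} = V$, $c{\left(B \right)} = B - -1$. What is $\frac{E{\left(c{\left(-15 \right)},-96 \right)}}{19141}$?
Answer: $- \frac{384}{19141} \approx -0.020062$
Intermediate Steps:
$c{\left(B \right)} = 1 + B$ ($c{\left(B \right)} = B + 1 = 1 + B$)
$E{\left(T,V \right)} = 4 V$
$\frac{E{\left(c{\left(-15 \right)},-96 \right)}}{19141} = \frac{4 \left(-96\right)}{19141} = \left(-384\right) \frac{1}{19141} = - \frac{384}{19141}$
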